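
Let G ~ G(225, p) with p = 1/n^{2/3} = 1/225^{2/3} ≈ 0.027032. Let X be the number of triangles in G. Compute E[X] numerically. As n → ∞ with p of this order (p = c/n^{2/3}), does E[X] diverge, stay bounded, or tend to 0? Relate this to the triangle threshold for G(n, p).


Number of potential triangles: C(225, 3) = 1873200.
Each occurs with probability p³ ≈ (0.027032)³ ≈ 1.9753086e-05.
By linearity: E[X] = C(225, 3)·p³ ≈ 1873200 · 1.9753086e-05 ≈ 37.00148.
Since α = 2/3 < 1, p = c/n^{2/3} ≫ 1/n is above the triangle threshold p ~ 1/n. Asymptotically E[X] ~ (c³/6)·n^{3(1−α)} = (1³/6)·n^{1} → ∞; triangles are abundant w.h.p.

E[X] ≈ 37.00148; in regime p = Θ(1/n^{2/3}) E[X] diverges (above the triangle threshold p ~ 1/n).


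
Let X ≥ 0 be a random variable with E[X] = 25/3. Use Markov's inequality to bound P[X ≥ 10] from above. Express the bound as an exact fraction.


μ = E[X] = 25/3, a = 10.
Markov: P[X ≥ 10] ≤ μ/a = (25/3)/10 = 5/6.
Numerically: ≈ 0.8333.
(Since a = 10 > μ = 8.3333, the bound 5/6 is < 1 and informative.)

P[X ≥ 10] ≤ 5/6 ≈ 0.8333.


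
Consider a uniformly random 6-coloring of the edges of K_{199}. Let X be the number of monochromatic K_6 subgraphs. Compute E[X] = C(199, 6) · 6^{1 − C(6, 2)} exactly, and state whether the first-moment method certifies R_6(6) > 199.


E[X] = C(199, 6) · 6^{1 − 15} = 79936367511 · 6^{−14} = 79936367511/78364164096.
As a reduced fraction: E[X] = 26645455837/26121388032 ≈ 1.0200628.
Is E[X] < 1? NO.
Since E[X] ≥ 1, the first-moment bound is inconclusive at n = 199; it does NOT by itself certify R_6(6) > 199.

E[X] = 26645455837/26121388032 ≈ 1.0200628; E[X] ≥ 1; first-moment method inconclusive here.


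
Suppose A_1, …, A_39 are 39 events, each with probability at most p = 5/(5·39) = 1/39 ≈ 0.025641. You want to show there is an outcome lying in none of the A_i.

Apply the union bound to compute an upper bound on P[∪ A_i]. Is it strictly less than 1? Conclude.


Union bound: P[∪_{i=1}^{39} A_i] ≤ Σ_i P[A_i] ≤ 39·p = 39·(1/39) = 1.
Numerically: 1 ≈ 1.000000.
Is 1 < 1? NO.
Since the bound 1 is ≥ 1, the union bound is uninformative here; it does NOT by itself certify existence.

39·p = 1 ≈ 1.000000; existence NOT certified by the union bound.


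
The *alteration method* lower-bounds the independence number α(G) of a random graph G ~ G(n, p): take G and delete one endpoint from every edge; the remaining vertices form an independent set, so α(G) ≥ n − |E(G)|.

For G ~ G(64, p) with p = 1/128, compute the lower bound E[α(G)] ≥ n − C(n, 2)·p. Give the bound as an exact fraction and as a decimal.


E[|E(G)|] = C(64, 2)·p = 2016 · (1/128) = 63/4.
E[α(G)] ≥ n − E[|E(G)|] = 64 − 63/4 = 193/4.
Numerically: ≈ 48.250.
(This is only a lower bound; the true E[α(G)] may be larger.)

E[α(G)] ≥ 193/4 ≈ 48.250.


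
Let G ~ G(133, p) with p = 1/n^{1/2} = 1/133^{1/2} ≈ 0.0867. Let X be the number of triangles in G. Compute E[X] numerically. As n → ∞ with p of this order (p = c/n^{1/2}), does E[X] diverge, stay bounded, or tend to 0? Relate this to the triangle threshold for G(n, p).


Number of potential triangles: C(133, 3) = 383306.
Each occurs with probability p³ ≈ (0.0867)³ ≈ 6.51962e-04.
By linearity: E[X] = C(133, 3)·p³ ≈ 383306 · 6.51962e-04 ≈ 249.901.
Since α = 1/2 < 1, p = c/n^{1/2} ≫ 1/n is above the triangle threshold p ~ 1/n. Asymptotically E[X] ~ (c³/6)·n^{3(1−α)} = (1³/6)·n^{1.5} → ∞; triangles are abundant w.h.p.

E[X] ≈ 249.901; in regime p = Θ(1/n^{1/2}) E[X] diverges (above the triangle threshold p ~ 1/n).


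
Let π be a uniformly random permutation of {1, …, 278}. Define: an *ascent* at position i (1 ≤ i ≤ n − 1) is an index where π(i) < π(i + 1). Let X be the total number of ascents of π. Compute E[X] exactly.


Write X = Σ X_I over i = 1, …, 277, with X_I the indicator of one ascent.
There are 277 indicators.
For each fixed i, the pair (π(i), π(i+1)) is a uniformly random ordered pair of distinct values from {1, …, 278}; by symmetry P[π(i) < π(i+1)] = 1/2.
By linearity: E[X] = 277 · (1/2) = (278 − 1) · (1/2) = 277/2 ≈ 138.500.

E[X] = 277/2 = 138.500.


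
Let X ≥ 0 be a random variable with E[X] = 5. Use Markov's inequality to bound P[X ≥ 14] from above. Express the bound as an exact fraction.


μ = E[X] = 5, a = 14.
Markov: P[X ≥ 14] ≤ μ/a = (5)/14 = 5/14.
Numerically: ≈ 0.357.
(Since a = 14 > μ = 5.000, the bound 5/14 is < 1 and informative.)

P[X ≥ 14] ≤ 5/14 ≈ 0.357.


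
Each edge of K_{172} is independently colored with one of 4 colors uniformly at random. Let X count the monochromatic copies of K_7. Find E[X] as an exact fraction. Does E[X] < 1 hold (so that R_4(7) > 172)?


E[X] = C(172, 7) · 4^{1 − 21} = 780842580024 · 4^{−20} = 780842580024/1099511627776.
As a reduced fraction: E[X] = 97605322503/137438953472 ≈ 0.7101722.
Is E[X] < 1? YES.
Since E[X] < 1, there exists a 4-coloring of K_{172} with no monochromatic K_7; hence R_4(7) > 172.

E[X] = 97605322503/137438953472 ≈ 0.7101722; E[X] < 1, so R_4(7) > 172.


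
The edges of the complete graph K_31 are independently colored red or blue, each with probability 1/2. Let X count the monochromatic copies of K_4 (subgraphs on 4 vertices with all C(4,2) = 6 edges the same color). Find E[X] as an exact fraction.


Let X = Σ_S X_S over the C(31, 4) = 31465 subsets S of size 4, where X_S = 1 if the K_4 on S is monochromatic.
For a fixed S, the K_4 on S has C(4, 2) = 6 edges. P[all 6 edges red] = (1/2)^6, and likewise for blue, so P[monochromatic] = 2·(1/2)^6 = 2^{1 − 6} = 1/32.
By linearity of expectation: E[X] = C(31, 4) · 2^{1 − 6} = 31465 · 1/32 = 31465/32.
Numerically: E[X] ≈ 983.28125.

E[X] = C(31,4)·2^(1−C(4,2)) = 31465/32 ≈ 983.28125.


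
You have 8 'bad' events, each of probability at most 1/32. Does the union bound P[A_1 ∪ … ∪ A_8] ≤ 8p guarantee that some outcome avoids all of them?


Union bound: P[∪_{i=1}^{8} A_i] ≤ Σ_i P[A_i] ≤ 8·p = 8·(1/32) = 1/4.
Numerically: 1/4 ≈ 0.2500.
Is 1/4 < 1? YES.
Since P[∪ A_i] ≤ 1/4 < 1, the complement has P[∩ A_i^c] ≥ 1 − 1/4 = 3/4 > 0, so some outcome avoids every A_i.

8·p = 1/4 ≈ 0.2500; existence CERTIFIED by the union bound.


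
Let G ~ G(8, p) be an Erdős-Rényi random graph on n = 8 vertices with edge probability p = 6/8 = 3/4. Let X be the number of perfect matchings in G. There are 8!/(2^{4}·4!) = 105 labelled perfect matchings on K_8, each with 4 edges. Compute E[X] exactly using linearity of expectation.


K_8 has 8!/(2^{4}·4!) = 105 labelled perfect matchings.
For each such perfect matching H, let X_H = 1 if all 4 edges of H are present in G. Then P[X_H = 1] = p^{4} = (3/4)^{4} = 81/256.
By linearity of expectation: E[X] = Σ_H E[X_H] = 105 · p^{4} = 105 · 81/256 = 8505/256.
Numerically: E[X] ≈ 33.223.

E[X] = 105 · (3/4)^{4} = 8505/256 ≈ 33.223.


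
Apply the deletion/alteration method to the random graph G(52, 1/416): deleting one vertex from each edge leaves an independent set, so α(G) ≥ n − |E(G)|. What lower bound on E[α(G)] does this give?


E[|E(G)|] = C(52, 2)·p = 1326 · (1/416) = 51/16.
E[α(G)] ≥ n − E[|E(G)|] = 52 − 51/16 = 781/16.
Numerically: ≈ 48.81250.
(This is only a lower bound; the true E[α(G)] may be larger.)

E[α(G)] ≥ 781/16 ≈ 48.81250.


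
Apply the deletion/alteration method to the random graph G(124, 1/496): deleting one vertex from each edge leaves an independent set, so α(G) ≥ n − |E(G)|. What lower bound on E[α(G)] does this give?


E[|E(G)|] = C(124, 2)·p = 7626 · (1/496) = 123/8.
E[α(G)] ≥ n − E[|E(G)|] = 124 − 123/8 = 869/8.
Numerically: ≈ 108.625000.
(This is only a lower bound; the true E[α(G)] may be larger.)

E[α(G)] ≥ 869/8 ≈ 108.625000.


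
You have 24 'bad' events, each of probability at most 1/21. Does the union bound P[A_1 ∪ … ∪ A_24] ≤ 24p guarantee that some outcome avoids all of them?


Union bound: P[∪_{i=1}^{24} A_i] ≤ Σ_i P[A_i] ≤ 24·p = 24·(1/21) = 8/7.
Numerically: 8/7 ≈ 1.1429.
Is 8/7 < 1? NO.
Since the bound 8/7 is ≥ 1, the union bound is uninformative here; it does NOT by itself certify existence.

24·p = 8/7 ≈ 1.1429; existence NOT certified by the union bound.


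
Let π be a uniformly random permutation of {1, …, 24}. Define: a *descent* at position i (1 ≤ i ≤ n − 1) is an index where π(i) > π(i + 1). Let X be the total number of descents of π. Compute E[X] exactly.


Write X = Σ X_I over i = 1, …, 23, with X_I the indicator of one descent.
There are 23 indicators.
For each fixed i, the pair (π(i), π(i+1)) is a uniformly random ordered pair of distinct values from {1, …, 24}; by symmetry P[π(i) > π(i+1)] = 1/2.
By linearity: E[X] = 23 · (1/2) = (24 − 1) · (1/2) = 23/2 ≈ 11.50000.

E[X] = 23/2 = 11.50000.


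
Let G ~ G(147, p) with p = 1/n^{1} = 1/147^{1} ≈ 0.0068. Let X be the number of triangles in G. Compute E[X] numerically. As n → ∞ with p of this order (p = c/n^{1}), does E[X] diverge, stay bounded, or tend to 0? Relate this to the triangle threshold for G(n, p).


Number of potential triangles: C(147, 3) = 518665.
Each occurs with probability p³ ≈ (0.0068)³ ≈ 3.14810e-07.
By linearity: E[X] = C(147, 3)·p³ ≈ 518665 · 3.14810e-07 ≈ 0.163.
Here α = 1, so p = 1/n is exactly at the triangle threshold p ~ 1/n. Asymptotically E[X] → c³/6 = 1³/6 = 1/6 ≈ 0.167, a bounded constant. In this regime the triangle count is asymptotically Poisson(c³/6).

E[X] ≈ 0.163; in regime p = Θ(1/n^{1}) E[X] stays bounded (at the triangle threshold p ~ 1/n).


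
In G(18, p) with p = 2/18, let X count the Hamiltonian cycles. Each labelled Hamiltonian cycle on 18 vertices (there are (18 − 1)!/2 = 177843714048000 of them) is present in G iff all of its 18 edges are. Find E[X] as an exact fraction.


K_18 has (18 − 1)!/2 = 177843714048000 labelled Hamiltonian cycles.
For each such Hamiltonian cycle H, let X_H = 1 if all 18 edges of H are present in G. Then P[X_H = 1] = p^{18} = (1/9)^{18} = 1/150094635296999121.
By linearity of expectation: E[X] = Σ_H E[X_H] = 177843714048000 · p^{18} = 177843714048000 · 1/150094635296999121 = 243955712000/205891132094649.
Numerically: E[X] ≈ 0.00118488.

E[X] = 177843714048000 · (1/9)^{18} = 243955712000/205891132094649 ≈ 0.00118488.


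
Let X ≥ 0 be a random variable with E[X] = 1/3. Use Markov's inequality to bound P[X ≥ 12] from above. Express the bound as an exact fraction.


μ = E[X] = 1/3, a = 12.
Markov: P[X ≥ 12] ≤ μ/a = (1/3)/12 = 1/36.
Numerically: ≈ 0.02778.
(Since a = 12 > μ = 0.33333, the bound 1/36 is < 1 and informative.)

P[X ≥ 12] ≤ 1/36 ≈ 0.02778.


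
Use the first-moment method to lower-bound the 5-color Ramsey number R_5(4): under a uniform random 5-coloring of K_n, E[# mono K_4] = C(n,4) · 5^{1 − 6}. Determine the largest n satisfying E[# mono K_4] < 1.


We need C(n, 4) · 5^{1 − 6} < 1, i.e. C(n, 4) < 5^{6 − 1} = 3125.
Check values of n near the boundary:
  n = 12: C(12, 4) = 495; 495 < 3125? YES
  n = 13: C(13, 4) = 715; 715 < 3125? YES
  n = 14: C(14, 4) = 1001; 1001 < 3125? YES
  n = 15: C(15, 4) = 1365; 1365 < 3125? YES
  n = 16: C(16, 4) = 1820; 1820 < 3125? YES
  n = 17: C(17, 4) = 2380; 2380 < 3125? YES
  n = 18: C(18, 4) = 3060; 3060 < 3125? YES
  n = 19: C(19, 4) = 3876; 3876 < 3125? NO
The largest n with C(n, 4) < 3125 is n = 18 (where E[X] = 612/625 ≈ 0.97920). Hence R_5(4) > 18, i.e. R_5(4) ≥ 19.

Largest n = 18; hence R_5(4) > 18.


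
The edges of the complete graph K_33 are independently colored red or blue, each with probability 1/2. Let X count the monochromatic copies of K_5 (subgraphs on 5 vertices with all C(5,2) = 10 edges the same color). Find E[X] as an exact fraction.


Let X = Σ_S X_S over the C(33, 5) = 237336 subsets S of size 5, where X_S = 1 if the K_5 on S is monochromatic.
For a fixed S, the K_5 on S has C(5, 2) = 10 edges. P[all 10 edges red] = (1/2)^10, and likewise for blue, so P[monochromatic] = 2·(1/2)^10 = 2^{1 − 10} = 1/512.
By linearity of expectation: E[X] = C(33, 5) · 2^{1 − 10} = 237336 · 1/512 = 29667/64.
Numerically: E[X] ≈ 463.546875.

E[X] = C(33,5)·2^(1−C(5,2)) = 29667/64 ≈ 463.546875.


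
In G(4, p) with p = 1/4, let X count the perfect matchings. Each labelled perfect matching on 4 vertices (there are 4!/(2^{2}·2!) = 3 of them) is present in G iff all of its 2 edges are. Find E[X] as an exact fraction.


K_4 has 4!/(2^{2}·2!) = 3 labelled perfect matchings.
For each such perfect matching H, let X_H = 1 if all 2 edges of H are present in G. Then P[X_H = 1] = p^{2} = (1/4)^{2} = 1/16.
By linearity of expectation: E[X] = Σ_H E[X_H] = 3 · p^{2} = 3 · 1/16 = 3/16.
Numerically: E[X] ≈ 0.1875.

E[X] = 3 · (1/4)^{2} = 3/16 ≈ 0.1875.


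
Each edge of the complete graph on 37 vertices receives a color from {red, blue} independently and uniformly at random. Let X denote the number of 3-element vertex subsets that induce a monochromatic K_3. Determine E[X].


Let X = Σ_S X_S over the C(37, 3) = 7770 subsets S of size 3, where X_S = 1 if the K_3 on S is monochromatic.
For a fixed S, the K_3 on S has C(3, 2) = 3 edges. P[all 3 edges red] = (1/2)^3, and likewise for blue, so P[monochromatic] = 2·(1/2)^3 = 2^{1 − 3} = 1/4.
By linearity: E[X] = C(37, 3) · 2^{1 − 3} = 7770 · 1/4 = 3885/2.
Numerically: E[X] ≈ 1942.50000.

E[X] = C(37,3)·2^(1−C(3,2)) = 3885/2 ≈ 1942.50000.


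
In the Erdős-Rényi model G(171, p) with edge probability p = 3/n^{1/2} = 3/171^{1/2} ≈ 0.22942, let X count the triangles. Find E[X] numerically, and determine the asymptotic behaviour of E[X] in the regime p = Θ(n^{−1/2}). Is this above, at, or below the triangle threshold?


Number of potential triangles: C(171, 3) = 818805.
Each occurs with probability p³ ≈ (0.22942)³ ≈ 1.2074512e-02.
By linearity: E[X] = C(171, 3)·p³ ≈ 818805 · 1.2074512e-02 ≈ 9886.67105.
Since α = 1/2 < 1, p = c/n^{1/2} ≫ 1/n is above the triangle threshold p ~ 1/n. Asymptotically E[X] ~ (c³/6)·n^{3(1−α)} = (3³/6)·n^{1.5} → ∞; triangles are abundant w.h.p.

E[X] ≈ 9886.67105; in regime p = Θ(1/n^{1/2}) E[X] diverges (above the triangle threshold p ~ 1/n).


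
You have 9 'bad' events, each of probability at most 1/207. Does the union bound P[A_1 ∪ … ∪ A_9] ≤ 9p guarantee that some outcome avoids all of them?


Union bound: P[∪_{i=1}^{9} A_i] ≤ Σ_i P[A_i] ≤ 9·p = 9·(1/207) = 1/23.
Numerically: 1/23 ≈ 0.0434783.
Is 1/23 < 1? YES.
Since P[∪ A_i] ≤ 1/23 < 1, the complement has P[∩ A_i^c] ≥ 1 − 1/23 = 22/23 > 0, so some outcome avoids every A_i.

9·p = 1/23 ≈ 0.0434783; existence CERTIFIED by the union bound.


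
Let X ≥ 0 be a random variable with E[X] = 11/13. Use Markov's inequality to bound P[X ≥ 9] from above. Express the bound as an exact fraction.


μ = E[X] = 11/13, a = 9.
Markov: P[X ≥ 9] ≤ μ/a = (11/13)/9 = 11/117.
Numerically: ≈ 0.094017.
(Since a = 9 > μ = 0.846154, the bound 11/117 is < 1 and informative.)

P[X ≥ 9] ≤ 11/117 ≈ 0.094017.


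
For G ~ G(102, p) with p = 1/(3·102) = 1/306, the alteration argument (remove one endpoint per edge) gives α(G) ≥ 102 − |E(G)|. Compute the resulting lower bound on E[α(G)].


E[|E(G)|] = C(102, 2)·p = 5151 · (1/306) = 101/6.
E[α(G)] ≥ n − E[|E(G)|] = 102 − 101/6 = 511/6.
Numerically: ≈ 85.16667.
(This is only a lower bound; the true E[α(G)] may be larger.)

E[α(G)] ≥ 511/6 ≈ 85.16667.


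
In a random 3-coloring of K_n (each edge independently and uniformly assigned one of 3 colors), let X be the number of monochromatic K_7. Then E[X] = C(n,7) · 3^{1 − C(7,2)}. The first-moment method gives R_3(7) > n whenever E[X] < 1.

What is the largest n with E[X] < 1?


We need C(n, 7) · 3^{1 − 21} < 1, i.e. C(n, 7) < 3^{21 − 1} = 3486784401.
Check values of n near the boundary:
  n = 80: C(80, 7) = 3176716400; 3176716400 < 3486784401? YES
  n = 81: C(81, 7) = 3477216600; 3477216600 < 3486784401? YES
  n = 82: C(82, 7) = 3801756816; 3801756816 < 3486784401? NO
The largest n with C(n, 7) < 3486784401 is n = 81 (where E[X] = 42928600/43046721 ≈ 0.9973). Hence R_3(7) > 81, i.e. R_3(7) ≥ 82.

Largest n = 81; hence R_3(7) > 81.


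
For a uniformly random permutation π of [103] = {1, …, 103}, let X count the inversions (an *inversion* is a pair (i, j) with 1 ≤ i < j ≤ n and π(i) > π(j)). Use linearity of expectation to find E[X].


Write X = Σ X_I over the C(103, 2) = 5253 pairs i < j, with X_I the indicator of one inversion.
There are 5253 indicators.
For each fixed pair i < j, the values π(i) and π(j) are two distinct elements of {1, …, 103} in uniformly random order; by symmetry P[π(i) > π(j)] = 1/2.
By linearity: E[X] = 5253 · (1/2) = C(103, 2) · (1/2) = 5253/2 = 5253/2 ≈ 2626.5000.

E[X] = 5253/2 = 2626.5000.


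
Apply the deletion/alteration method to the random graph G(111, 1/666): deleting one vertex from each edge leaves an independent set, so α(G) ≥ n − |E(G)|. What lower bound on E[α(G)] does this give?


E[|E(G)|] = C(111, 2)·p = 6105 · (1/666) = 55/6.
E[α(G)] ≥ n − E[|E(G)|] = 111 − 55/6 = 611/6.
Numerically: ≈ 101.83333.
(This is only a lower bound; the true E[α(G)] may be larger.)

E[α(G)] ≥ 611/6 ≈ 101.83333.


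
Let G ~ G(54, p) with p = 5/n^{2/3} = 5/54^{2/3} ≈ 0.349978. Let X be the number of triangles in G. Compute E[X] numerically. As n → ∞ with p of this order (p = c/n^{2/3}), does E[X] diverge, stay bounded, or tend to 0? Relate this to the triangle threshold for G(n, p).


Number of potential triangles: C(54, 3) = 24804.
Each occurs with probability p³ ≈ (0.349978)³ ≈ 4.28669410e-02.
By linearity: E[X] = C(54, 3)·p³ ≈ 24804 · 4.28669410e-02 ≈ 1063.271605.
Since α = 2/3 < 1, p = c/n^{2/3} ≫ 1/n is above the triangle threshold p ~ 1/n. Asymptotically E[X] ~ (c³/6)·n^{3(1−α)} = (5³/6)·n^{1} → ∞; triangles are abundant w.h.p.

E[X] ≈ 1063.271605; in regime p = Θ(1/n^{2/3}) E[X] diverges (above the triangle threshold p ~ 1/n).


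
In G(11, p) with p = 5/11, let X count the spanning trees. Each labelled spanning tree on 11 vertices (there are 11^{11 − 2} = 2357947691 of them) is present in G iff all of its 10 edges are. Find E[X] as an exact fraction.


K_11 has 11^{11 − 2} = 2357947691 labelled spanning trees.
For each such spanning tree H, let X_H = 1 if all 10 edges of H are present in G. Then P[X_H = 1] = p^{10} = (5/11)^{10} = 9765625/25937424601.
By linearity of expectation: E[X] = Σ_H E[X_H] = 2357947691 · p^{10} = 2357947691 · 9765625/25937424601 = 9765625/11.
Numerically: E[X] ≈ 8.88e+05.

E[X] = 2357947691 · (5/11)^{10} = 9765625/11 ≈ 8.88e+05.


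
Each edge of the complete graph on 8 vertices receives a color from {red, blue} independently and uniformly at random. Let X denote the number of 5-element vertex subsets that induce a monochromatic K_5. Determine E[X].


Let X = Σ_S X_S over the C(8, 5) = 56 subsets S of size 5, where X_S = 1 if the K_5 on S is monochromatic.
For a fixed S, the K_5 on S has C(5, 2) = 10 edges. P[all 10 edges red] = (1/2)^10, and likewise for blue, so P[monochromatic] = 2·(1/2)^10 = 2^{1 − 10} = 1/512.
By linearity: E[X] = C(8, 5) · 2^{1 − 10} = 56 · 1/512 = 7/64.
Numerically: E[X] ≈ 0.1094.

E[X] = C(8,5)·2^(1−C(5,2)) = 7/64 ≈ 0.1094.


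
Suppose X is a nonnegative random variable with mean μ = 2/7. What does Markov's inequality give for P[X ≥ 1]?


μ = E[X] = 2/7, a = 1.
Markov: P[X ≥ 1] ≤ μ/a = (2/7)/1 = 2/7.
Numerically: ≈ 0.285714.
(Since a = 1 > μ = 0.285714, the bound 2/7 is < 1 and informative.)

P[X ≥ 1] ≤ 2/7 ≈ 0.285714.


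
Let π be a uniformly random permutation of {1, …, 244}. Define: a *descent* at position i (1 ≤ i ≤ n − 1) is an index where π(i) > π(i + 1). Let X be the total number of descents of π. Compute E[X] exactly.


Write X = Σ X_I over i = 1, …, 243, with X_I the indicator of one descent.
There are 243 indicators.
For each fixed i, the pair (π(i), π(i+1)) is a uniformly random ordered pair of distinct values from {1, …, 244}; by symmetry P[π(i) > π(i+1)] = 1/2.
By linearity: E[X] = 243 · (1/2) = (244 − 1) · (1/2) = 243/2 ≈ 121.50000.

E[X] = 243/2 = 121.50000.


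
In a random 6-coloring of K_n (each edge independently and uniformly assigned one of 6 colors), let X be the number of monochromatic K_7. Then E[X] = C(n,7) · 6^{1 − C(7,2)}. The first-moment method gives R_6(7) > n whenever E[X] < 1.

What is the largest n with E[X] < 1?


We need C(n, 7) · 6^{1 − 21} < 1, i.e. C(n, 7) < 6^{21 − 1} = 3656158440062976.
Check values of n near the boundary:
  n = 562: C(562, 7) = 3384017972944752; 3384017972944752 < 3656158440062976? YES
  n = 563: C(563, 7) = 3426622515769596; 3426622515769596 < 3656158440062976? YES
  n = 564: C(564, 7) = 3469685994423792; 3469685994423792 < 3656158440062976? YES
  n = 565: C(565, 7) = 3513212521235560; 3513212521235560 < 3656158440062976? YES
  n = 566: C(566, 7) = 3557206237959440; 3557206237959440 < 3656158440062976? YES
  n = 567: C(567, 7) = 3601671315933933; 3601671315933933 < 3656158440062976? YES
  n = 568: C(568, 7) = 3646611956239704; 3646611956239704 < 3656158440062976? YES
  n = 569: C(569, 7) = 3692032389858348; 3692032389858348 < 3656158440062976? NO
The largest n with C(n, 7) < 3656158440062976 is n = 568 (where E[X] = 16882462760369/16926659444736 ≈ 0.99739). Hence R_6(7) > 568, i.e. R_6(7) ≥ 569.

Largest n = 568; hence R_6(7) > 568.


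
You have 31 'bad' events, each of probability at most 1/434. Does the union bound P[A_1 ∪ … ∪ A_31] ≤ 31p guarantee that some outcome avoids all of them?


Union bound: P[∪_{i=1}^{31} A_i] ≤ Σ_i P[A_i] ≤ 31·p = 31·(1/434) = 1/14.
Numerically: 1/14 ≈ 0.071.
Is 1/14 < 1? YES.
Since P[∪ A_i] ≤ 1/14 < 1, the complement has P[∩ A_i^c] ≥ 1 − 1/14 = 13/14 > 0, so some outcome avoids every A_i.

31·p = 1/14 ≈ 0.071; existence CERTIFIED by the union bound.


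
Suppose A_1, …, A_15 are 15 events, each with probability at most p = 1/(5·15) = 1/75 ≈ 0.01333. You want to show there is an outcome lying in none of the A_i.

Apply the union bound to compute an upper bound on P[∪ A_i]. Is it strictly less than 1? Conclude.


Union bound: P[∪_{i=1}^{15} A_i] ≤ Σ_i P[A_i] ≤ 15·p = 15·(1/75) = 1/5.
Numerically: 1/5 ≈ 0.20000.
Is 1/5 < 1? YES.
Since P[∪ A_i] ≤ 1/5 < 1, the complement has P[∩ A_i^c] ≥ 1 − 1/5 = 4/5 > 0, so some outcome avoids every A_i.

15·p = 1/5 ≈ 0.20000; existence CERTIFIED by the union bound.


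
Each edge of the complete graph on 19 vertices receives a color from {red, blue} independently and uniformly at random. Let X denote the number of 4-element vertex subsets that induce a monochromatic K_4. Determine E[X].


Let X = Σ_S X_S over the C(19, 4) = 3876 subsets S of size 4, where X_S = 1 if the K_4 on S is monochromatic.
For a fixed S, the K_4 on S has C(4, 2) = 6 edges. P[all 6 edges red] = (1/2)^6, and likewise for blue, so P[monochromatic] = 2·(1/2)^6 = 2^{1 − 6} = 1/32.
By linearity of expectation: E[X] = C(19, 4) · 2^{1 − 6} = 3876 · 1/32 = 969/8.
Numerically: E[X] ≈ 121.1250.

E[X] = C(19,4)·2^(1−C(4,2)) = 969/8 ≈ 121.1250.


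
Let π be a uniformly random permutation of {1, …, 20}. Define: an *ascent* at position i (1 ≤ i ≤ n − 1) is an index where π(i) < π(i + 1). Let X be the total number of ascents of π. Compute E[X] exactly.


Write X = Σ X_I over i = 1, …, 19, with X_I the indicator of one ascent.
There are 19 indicators.
For each fixed i, the pair (π(i), π(i+1)) is a uniformly random ordered pair of distinct values from {1, …, 20}; by symmetry P[π(i) < π(i+1)] = 1/2.
By linearity: E[X] = 19 · (1/2) = (20 − 1) · (1/2) = 19/2 ≈ 9.50000.

E[X] = 19/2 = 9.50000.


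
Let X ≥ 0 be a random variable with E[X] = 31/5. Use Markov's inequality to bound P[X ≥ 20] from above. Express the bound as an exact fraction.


μ = E[X] = 31/5, a = 20.
Markov: P[X ≥ 20] ≤ μ/a = (31/5)/20 = 31/100.
Numerically: ≈ 0.3100.
(Since a = 20 > μ = 6.2000, the bound 31/100 is < 1 and informative.)

P[X ≥ 20] ≤ 31/100 ≈ 0.3100.


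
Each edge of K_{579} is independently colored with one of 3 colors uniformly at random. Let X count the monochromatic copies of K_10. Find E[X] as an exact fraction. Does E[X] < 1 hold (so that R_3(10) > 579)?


E[X] = C(579, 10) · 3^{1 − 45} = 1079152988140386124680 · 3^{−44} = 1079152988140386124680/984770902183611232881.
As a reduced fraction: E[X] = 359717662713462041560/328256967394537077627 ≈ 1.0958417.
Is E[X] < 1? NO.
Since E[X] ≥ 1, the first-moment bound is inconclusive at n = 579; it does NOT by itself certify R_3(10) > 579.

E[X] = 359717662713462041560/328256967394537077627 ≈ 1.0958417; E[X] ≥ 1; first-moment method inconclusive here.


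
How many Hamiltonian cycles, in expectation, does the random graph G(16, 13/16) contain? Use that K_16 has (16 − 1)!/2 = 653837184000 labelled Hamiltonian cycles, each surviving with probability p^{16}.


K_16 has (16 − 1)!/2 = 653837184000 labelled Hamiltonian cycles.
For each such Hamiltonian cycle H, let X_H = 1 if all 16 edges of H are present in G. Then P[X_H = 1] = p^{16} = (13/16)^{16} = 665416609183179841/18446744073709551616.
By linearity: E[X] = Σ_H E[X_H] = 653837184000 · p^{16} = 653837184000 · 665416609183179841/18446744073709551616 = 424877072202303561918952875/18014398509481984.
Numerically: E[X] ≈ 2.36e+10.

E[X] = 653837184000 · (13/16)^{16} = 424877072202303561918952875/18014398509481984 ≈ 2.36e+10.


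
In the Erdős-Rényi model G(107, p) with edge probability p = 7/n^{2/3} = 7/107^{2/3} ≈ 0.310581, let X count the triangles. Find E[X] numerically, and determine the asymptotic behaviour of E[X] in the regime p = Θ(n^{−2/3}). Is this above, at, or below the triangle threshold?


Number of potential triangles: C(107, 3) = 198485.
Each occurs with probability p³ ≈ (0.310581)³ ≈ 2.99589484e-02.
By linearity: E[X] = C(107, 3)·p³ ≈ 198485 · 2.99589484e-02 ≈ 5946.401869.
Since α = 2/3 < 1, p = c/n^{2/3} ≫ 1/n is above the triangle threshold p ~ 1/n. Asymptotically E[X] ~ (c³/6)·n^{3(1−α)} = (7³/6)·n^{1} → ∞; triangles are abundant w.h.p.

E[X] ≈ 5946.401869; in regime p = Θ(1/n^{2/3}) E[X] diverges (above the triangle threshold p ~ 1/n).


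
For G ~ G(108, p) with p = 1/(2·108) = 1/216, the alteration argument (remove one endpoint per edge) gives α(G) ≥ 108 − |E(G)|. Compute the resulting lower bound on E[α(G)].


E[|E(G)|] = C(108, 2)·p = 5778 · (1/216) = 107/4.
E[α(G)] ≥ n − E[|E(G)|] = 108 − 107/4 = 325/4.
Numerically: ≈ 81.25000.
(This is only a lower bound; the true E[α(G)] may be larger.)

E[α(G)] ≥ 325/4 ≈ 81.25000.


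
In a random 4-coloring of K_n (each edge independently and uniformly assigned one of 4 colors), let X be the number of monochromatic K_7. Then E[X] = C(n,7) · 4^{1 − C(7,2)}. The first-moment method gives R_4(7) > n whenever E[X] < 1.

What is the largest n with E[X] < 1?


We need C(n, 7) · 4^{1 − 21} < 1, i.e. C(n, 7) < 4^{21 − 1} = 1099511627776.
Check values of n near the boundary:
  n = 175: C(175, 7) = 883208107275; 883208107275 < 1099511627776? YES
  n = 176: C(176, 7) = 919790691600; 919790691600 < 1099511627776? YES
  n = 177: C(177, 7) = 957664425960; 957664425960 < 1099511627776? YES
  n = 178: C(178, 7) = 996867063280; 996867063280 < 1099511627776? YES
  n = 179: C(179, 7) = 1037437234460; 1037437234460 < 1099511627776? YES
  n = 180: C(180, 7) = 1079414463600; 1079414463600 < 1099511627776? YES
  n = 181: C(181, 7) = 1122839183400; 1122839183400 < 1099511627776? NO
The largest n with C(n, 7) < 1099511627776 is n = 180 (where E[X] = 67463403975/68719476736 ≈ 0.982). Hence R_4(7) > 180, i.e. R_4(7) ≥ 181.

Largest n = 180; hence R_4(7) > 180.


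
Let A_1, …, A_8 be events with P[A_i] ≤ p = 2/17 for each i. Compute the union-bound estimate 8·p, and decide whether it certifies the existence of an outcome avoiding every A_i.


Union bound: P[∪_{i=1}^{8} A_i] ≤ Σ_i P[A_i] ≤ 8·p = 8·(2/17) = 16/17.
Numerically: 16/17 ≈ 0.9412.
Is 16/17 < 1? YES.
Since P[∪ A_i] ≤ 16/17 < 1, the complement has P[∩ A_i^c] ≥ 1 − 16/17 = 1/17 > 0, so some outcome avoids every A_i.

8·p = 16/17 ≈ 0.9412; existence CERTIFIED by the union bound.


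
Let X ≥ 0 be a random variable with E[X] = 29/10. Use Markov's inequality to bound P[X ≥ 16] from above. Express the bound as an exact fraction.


μ = E[X] = 29/10, a = 16.
Markov: P[X ≥ 16] ≤ μ/a = (29/10)/16 = 29/160.
Numerically: ≈ 0.181.
(Since a = 16 > μ = 2.900, the bound 29/160 is < 1 and informative.)

P[X ≥ 16] ≤ 29/160 ≈ 0.181.


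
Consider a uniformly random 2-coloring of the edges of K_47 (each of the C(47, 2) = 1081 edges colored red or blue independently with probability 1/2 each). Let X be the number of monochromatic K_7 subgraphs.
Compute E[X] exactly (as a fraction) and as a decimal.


Let X = Σ_S X_S over the C(47, 7) = 62891499 subsets S of size 7, where X_S = 1 if the K_7 on S is monochromatic.
For a fixed S, the K_7 on S has C(7, 2) = 21 edges. P[all 21 edges red] = (1/2)^21, and likewise for blue, so P[monochromatic] = 2·(1/2)^21 = 2^{1 − 21} = 1/1048576.
Summing: E[X] = C(47, 7) · 2^{1 − 21} = 62891499 · 1/1048576 = 62891499/1048576.
Numerically: E[X] ≈ 59.978.

E[X] = C(47,7)·2^(1−C(7,2)) = 62891499/1048576 ≈ 59.978.


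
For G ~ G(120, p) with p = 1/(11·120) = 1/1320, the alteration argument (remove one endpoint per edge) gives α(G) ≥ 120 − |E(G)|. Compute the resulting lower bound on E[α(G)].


E[|E(G)|] = C(120, 2)·p = 7140 · (1/1320) = 119/22.
E[α(G)] ≥ n − E[|E(G)|] = 120 − 119/22 = 2521/22.
Numerically: ≈ 114.59091.
(This is only a lower bound; the true E[α(G)] may be larger.)

E[α(G)] ≥ 2521/22 ≈ 114.59091.


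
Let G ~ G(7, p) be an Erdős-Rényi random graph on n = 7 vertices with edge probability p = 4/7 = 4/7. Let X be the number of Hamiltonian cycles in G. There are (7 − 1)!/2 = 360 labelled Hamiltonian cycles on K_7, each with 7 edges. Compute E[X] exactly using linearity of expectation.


K_7 has (7 − 1)!/2 = 360 labelled Hamiltonian cycles.
For each such Hamiltonian cycle H, let X_H = 1 if all 7 edges of H are present in G. Then P[X_H = 1] = p^{7} = (4/7)^{7} = 16384/823543.
By linearity of expectation: E[X] = Σ_H E[X_H] = 360 · p^{7} = 360 · 16384/823543 = 5898240/823543.
Numerically: E[X] ≈ 7.162.

E[X] = 360 · (4/7)^{7} = 5898240/823543 ≈ 7.162.


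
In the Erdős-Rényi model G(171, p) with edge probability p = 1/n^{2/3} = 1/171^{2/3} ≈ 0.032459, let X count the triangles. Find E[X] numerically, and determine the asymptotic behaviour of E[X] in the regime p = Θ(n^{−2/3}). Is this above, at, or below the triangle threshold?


Number of potential triangles: C(171, 3) = 818805.
Each occurs with probability p³ ≈ (0.032459)³ ≈ 3.4198557e-05.
By linearity: E[X] = C(171, 3)·p³ ≈ 818805 · 3.4198557e-05 ≈ 28.00195.
Since α = 2/3 < 1, p = c/n^{2/3} ≫ 1/n is above the triangle threshold p ~ 1/n. Asymptotically E[X] ~ (c³/6)·n^{3(1−α)} = (1³/6)·n^{1} → ∞; triangles are abundant w.h.p.

E[X] ≈ 28.00195; in regime p = Θ(1/n^{2/3}) E[X] diverges (above the triangle threshold p ~ 1/n).


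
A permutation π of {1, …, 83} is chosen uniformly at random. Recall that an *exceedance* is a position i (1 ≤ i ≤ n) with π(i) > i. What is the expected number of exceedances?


Write X = Σ_{i=1}^{83} X_i, where X_i = 1_{π(i) > i}.
For each fixed i, π(i) is uniform over {1, …, 83} (marginal of a uniform permutation), so P[π(i) > i] = (n − i)/n. Summing: Σ_{i=1}^{83} (n − i)/n = (0 + 1 + … + 82)/83 = 83(83 − 1)/(2·83) = (83 − 1)/2.
Hence E[X] = Σ_{i=1}^{83} (83 − i)/83 = 41 ≈ 41.00000.

E[X] = 41 = 41.00000.


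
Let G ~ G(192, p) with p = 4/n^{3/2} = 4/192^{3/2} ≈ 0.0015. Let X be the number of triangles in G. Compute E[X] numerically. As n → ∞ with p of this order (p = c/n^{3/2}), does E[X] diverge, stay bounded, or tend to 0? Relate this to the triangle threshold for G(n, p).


Number of potential triangles: C(192, 3) = 1161280.
Each occurs with probability p³ ≈ (0.0015)³ ≈ 3.39879e-09.
By linearity: E[X] = C(192, 3)·p³ ≈ 1161280 · 3.39879e-09 ≈ 0.004.
Since α = 3/2 > 1, p = c/n^{3/2} = o(1/n) is below the triangle threshold p ~ 1/n. Asymptotically E[X] ~ (c³/6)·n^{3(1−α)} = (4³/6)·n^{-1.5} → 0, so by Markov's inequality G has no triangles w.h.p.

E[X] ≈ 0.004; in regime p = Θ(1/n^{3/2}) E[X] tends to 0 (below the triangle threshold p ~ 1/n).


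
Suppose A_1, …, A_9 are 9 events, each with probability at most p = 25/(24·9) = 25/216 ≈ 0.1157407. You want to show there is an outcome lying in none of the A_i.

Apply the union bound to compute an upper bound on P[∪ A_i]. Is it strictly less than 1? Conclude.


Union bound: P[∪_{i=1}^{9} A_i] ≤ Σ_i P[A_i] ≤ 9·p = 9·(25/216) = 25/24.
Numerically: 25/24 ≈ 1.0416667.
Is 25/24 < 1? NO.
Since the bound 25/24 is ≥ 1, the union bound is uninformative here; it does NOT by itself certify existence.

9·p = 25/24 ≈ 1.0416667; existence NOT certified by the union bound.


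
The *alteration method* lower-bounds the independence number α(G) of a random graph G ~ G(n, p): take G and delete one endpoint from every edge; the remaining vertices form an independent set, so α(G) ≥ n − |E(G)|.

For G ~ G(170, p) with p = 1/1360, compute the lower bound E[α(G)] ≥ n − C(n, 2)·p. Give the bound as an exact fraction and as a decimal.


E[|E(G)|] = C(170, 2)·p = 14365 · (1/1360) = 169/16.
E[α(G)] ≥ n − E[|E(G)|] = 170 − 169/16 = 2551/16.
Numerically: ≈ 159.438.
(This is only a lower bound; the true E[α(G)] may be larger.)

E[α(G)] ≥ 2551/16 ≈ 159.438.


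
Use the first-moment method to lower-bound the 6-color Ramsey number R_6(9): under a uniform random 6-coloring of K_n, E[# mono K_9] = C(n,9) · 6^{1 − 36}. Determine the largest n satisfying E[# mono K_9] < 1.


We need C(n, 9) · 6^{1 − 36} < 1, i.e. C(n, 9) < 6^{36 − 1} = 1719070799748422591028658176.
Check values of n near the boundary:
  n = 4404: C(4404, 9) = 1703375445537161676647015880; 1703375445537161676647015880 < 1719070799748422591028658176? YES
  n = 4405: C(4405, 9) = 1706862792900636302463627150; 1706862792900636302463627150 < 1719070799748422591028658176? YES
  n = 4406: C(4406, 9) = 1710356485221788389505285700; 1710356485221788389505285700 < 1719070799748422591028658176? YES
  n = 4407: C(4407, 9) = 1713856532599459170657070050; 1713856532599459170657070050 < 1719070799748422591028658176? YES
  n = 4408: C(4408, 9) = 1717362945146264156457459600; 1717362945146264156457459600 < 1719070799748422591028658176? YES
  n = 4409: C(4409, 9) = 1720875732988608787686577131; 1720875732988608787686577131 < 1719070799748422591028658176? NO
The largest n with C(n, 9) < 1719070799748422591028658176 is n = 4408 (where E[X] = 35778394690547169926197075/35813974994758803979763712 ≈ 0.999007). Hence R_6(9) > 4408, i.e. R_6(9) ≥ 4409.

Largest n = 4408; hence R_6(9) > 4408.


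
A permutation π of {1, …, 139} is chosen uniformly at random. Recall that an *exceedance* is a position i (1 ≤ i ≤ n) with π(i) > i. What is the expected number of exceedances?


Write X = Σ_{i=1}^{139} X_i, where X_i = 1_{π(i) > i}.
For each fixed i, π(i) is uniform over {1, …, 139} (marginal of a uniform permutation), so P[π(i) > i] = (n − i)/n. Summing: Σ_{i=1}^{139} (n − i)/n = (0 + 1 + … + 138)/139 = 139(139 − 1)/(2·139) = (139 − 1)/2.
Hence E[X] = Σ_{i=1}^{139} (139 − i)/139 = 69 ≈ 69.00000.

E[X] = 69 = 69.00000.


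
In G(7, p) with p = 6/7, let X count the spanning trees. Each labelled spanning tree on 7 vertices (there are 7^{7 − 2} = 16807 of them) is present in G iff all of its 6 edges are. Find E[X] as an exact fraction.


K_7 has 7^{7 − 2} = 16807 labelled spanning trees.
For each such spanning tree H, let X_H = 1 if all 6 edges of H are present in G. Then P[X_H = 1] = p^{6} = (6/7)^{6} = 46656/117649.
By linearity: E[X] = Σ_H E[X_H] = 16807 · p^{6} = 16807 · 46656/117649 = 46656/7.
Numerically: E[X] ≈ 6.67e+03.

E[X] = 16807 · (6/7)^{6} = 46656/7 ≈ 6.67e+03.


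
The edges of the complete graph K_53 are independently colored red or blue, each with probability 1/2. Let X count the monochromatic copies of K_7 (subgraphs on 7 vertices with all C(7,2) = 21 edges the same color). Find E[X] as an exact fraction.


Let X = Σ_S X_S over the C(53, 7) = 154143080 subsets S of size 7, where X_S = 1 if the K_7 on S is monochromatic.
For a fixed S, the K_7 on S has C(7, 2) = 21 edges. P[all 21 edges red] = (1/2)^21, and likewise for blue, so P[monochromatic] = 2·(1/2)^21 = 2^{1 − 21} = 1/1048576.
Summing: E[X] = C(53, 7) · 2^{1 − 21} = 154143080 · 1/1048576 = 19267885/131072.
Numerically: E[X] ≈ 147.00230.

E[X] = C(53,7)·2^(1−C(7,2)) = 19267885/131072 ≈ 147.00230.


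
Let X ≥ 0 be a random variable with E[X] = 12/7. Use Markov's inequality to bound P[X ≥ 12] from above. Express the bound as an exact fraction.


μ = E[X] = 12/7, a = 12.
Markov: P[X ≥ 12] ≤ μ/a = (12/7)/12 = 1/7.
Numerically: ≈ 0.143.
(Since a = 12 > μ = 1.714, the bound 1/7 is < 1 and informative.)

P[X ≥ 12] ≤ 1/7 ≈ 0.143.


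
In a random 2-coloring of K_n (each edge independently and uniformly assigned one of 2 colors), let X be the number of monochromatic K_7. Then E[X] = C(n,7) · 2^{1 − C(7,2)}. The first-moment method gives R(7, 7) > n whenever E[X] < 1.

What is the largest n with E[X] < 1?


We need C(n, 7) · 2^{1 − 21} < 1, i.e. C(n, 7) < 2^{21 − 1} = 1048576.
Check values of n near the boundary:
  n = 25: C(25, 7) = 480700; 480700 < 1048576? YES
  n = 26: C(26, 7) = 657800; 657800 < 1048576? YES
  n = 27: C(27, 7) = 888030; 888030 < 1048576? YES
  n = 28: C(28, 7) = 1184040; 1184040 < 1048576? NO
  n = 29: C(29, 7) = 1560780; 1560780 < 1048576? NO
  n = 30: C(30, 7) = 2035800; 2035800 < 1048576? NO
The largest n with C(n, 7) < 1048576 is n = 27 (where E[X] = 444015/524288 ≈ 0.8469). Hence R(7, 7) > 27, i.e. R(7, 7) ≥ 28.

Largest n = 27; hence R(7, 7) > 27.


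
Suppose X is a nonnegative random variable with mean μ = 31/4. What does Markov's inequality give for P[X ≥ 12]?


μ = E[X] = 31/4, a = 12.
Markov: P[X ≥ 12] ≤ μ/a = (31/4)/12 = 31/48.
Numerically: ≈ 0.6458.
(Since a = 12 > μ = 7.7500, the bound 31/48 is < 1 and informative.)

P[X ≥ 12] ≤ 31/48 ≈ 0.6458.


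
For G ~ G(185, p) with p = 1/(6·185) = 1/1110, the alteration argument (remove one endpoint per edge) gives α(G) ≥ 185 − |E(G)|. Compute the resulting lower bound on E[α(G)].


E[|E(G)|] = C(185, 2)·p = 17020 · (1/1110) = 46/3.
E[α(G)] ≥ n − E[|E(G)|] = 185 − 46/3 = 509/3.
Numerically: ≈ 169.66667.
(This is only a lower bound; the true E[α(G)] may be larger.)

E[α(G)] ≥ 509/3 ≈ 169.66667.


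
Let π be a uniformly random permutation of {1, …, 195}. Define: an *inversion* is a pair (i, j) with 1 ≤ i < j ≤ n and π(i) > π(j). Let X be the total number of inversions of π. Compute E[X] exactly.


Write X = Σ X_I over the C(195, 2) = 18915 pairs i < j, with X_I the indicator of one inversion.
There are 18915 indicators.
For each fixed pair i < j, the values π(i) and π(j) are two distinct elements of {1, …, 195} in uniformly random order; by symmetry P[π(i) > π(j)] = 1/2.
By linearity: E[X] = 18915 · (1/2) = C(195, 2) · (1/2) = 18915/2 = 18915/2 ≈ 9457.5000.

E[X] = 18915/2 = 9457.5000.


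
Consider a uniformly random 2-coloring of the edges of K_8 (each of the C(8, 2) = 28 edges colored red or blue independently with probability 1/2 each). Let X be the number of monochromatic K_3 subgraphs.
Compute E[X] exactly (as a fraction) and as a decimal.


Let X = Σ_S X_S over the C(8, 3) = 56 subsets S of size 3, where X_S = 1 if the K_3 on S is monochromatic.
For a fixed S, the K_3 on S has C(3, 2) = 3 edges. P[all 3 edges red] = (1/2)^3, and likewise for blue, so P[monochromatic] = 2·(1/2)^3 = 2^{1 − 3} = 1/4.
Summing: E[X] = C(8, 3) · 2^{1 − 3} = 56 · 1/4 = 14.
Numerically: E[X] ≈ 14.000.

E[X] = C(8,3)·2^(1−C(3,2)) = 14 ≈ 14.000.
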